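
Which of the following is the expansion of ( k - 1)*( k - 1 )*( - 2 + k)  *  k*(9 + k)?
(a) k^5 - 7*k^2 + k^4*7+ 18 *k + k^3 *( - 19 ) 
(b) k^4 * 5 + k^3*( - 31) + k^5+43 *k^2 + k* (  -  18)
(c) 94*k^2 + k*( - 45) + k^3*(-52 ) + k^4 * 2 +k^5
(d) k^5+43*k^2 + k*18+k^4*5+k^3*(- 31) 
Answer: b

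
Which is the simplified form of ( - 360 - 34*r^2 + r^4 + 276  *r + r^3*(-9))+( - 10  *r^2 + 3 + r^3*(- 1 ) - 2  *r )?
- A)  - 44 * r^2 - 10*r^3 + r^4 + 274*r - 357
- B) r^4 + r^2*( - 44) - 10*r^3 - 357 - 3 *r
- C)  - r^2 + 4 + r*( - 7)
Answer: A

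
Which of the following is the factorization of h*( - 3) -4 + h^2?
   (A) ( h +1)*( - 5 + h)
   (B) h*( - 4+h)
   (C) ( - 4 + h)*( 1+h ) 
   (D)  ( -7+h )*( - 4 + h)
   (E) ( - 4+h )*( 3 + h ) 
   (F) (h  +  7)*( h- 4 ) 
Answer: C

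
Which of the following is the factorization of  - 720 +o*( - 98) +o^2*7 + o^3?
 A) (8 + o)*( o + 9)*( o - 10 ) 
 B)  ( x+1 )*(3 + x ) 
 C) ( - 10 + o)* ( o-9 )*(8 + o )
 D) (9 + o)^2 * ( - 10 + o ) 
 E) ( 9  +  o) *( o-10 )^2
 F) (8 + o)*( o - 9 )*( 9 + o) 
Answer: A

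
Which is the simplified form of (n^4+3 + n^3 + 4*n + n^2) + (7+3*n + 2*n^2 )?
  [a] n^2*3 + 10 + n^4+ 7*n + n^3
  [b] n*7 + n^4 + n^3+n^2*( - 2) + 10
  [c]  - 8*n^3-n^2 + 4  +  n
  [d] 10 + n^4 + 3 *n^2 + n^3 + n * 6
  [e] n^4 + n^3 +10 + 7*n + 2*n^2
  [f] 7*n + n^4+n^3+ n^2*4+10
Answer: a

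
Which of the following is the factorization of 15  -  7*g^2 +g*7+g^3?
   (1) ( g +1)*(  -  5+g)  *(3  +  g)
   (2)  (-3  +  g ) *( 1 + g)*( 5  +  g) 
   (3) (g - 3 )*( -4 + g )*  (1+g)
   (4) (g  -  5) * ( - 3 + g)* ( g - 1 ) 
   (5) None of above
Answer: 5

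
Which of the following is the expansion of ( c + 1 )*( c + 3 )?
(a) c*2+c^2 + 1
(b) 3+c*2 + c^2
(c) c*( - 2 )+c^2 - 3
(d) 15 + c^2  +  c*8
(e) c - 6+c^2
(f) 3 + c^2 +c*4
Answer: f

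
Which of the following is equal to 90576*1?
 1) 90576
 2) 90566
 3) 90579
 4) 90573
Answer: 1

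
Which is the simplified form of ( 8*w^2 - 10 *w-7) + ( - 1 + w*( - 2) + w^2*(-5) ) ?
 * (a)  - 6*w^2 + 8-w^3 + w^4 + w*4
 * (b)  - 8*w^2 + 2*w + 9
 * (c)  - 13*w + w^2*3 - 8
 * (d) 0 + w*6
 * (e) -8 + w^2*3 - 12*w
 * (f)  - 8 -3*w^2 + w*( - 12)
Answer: e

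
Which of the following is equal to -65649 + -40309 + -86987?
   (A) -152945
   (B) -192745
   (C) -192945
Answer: C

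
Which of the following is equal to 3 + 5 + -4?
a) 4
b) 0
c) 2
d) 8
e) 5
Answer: a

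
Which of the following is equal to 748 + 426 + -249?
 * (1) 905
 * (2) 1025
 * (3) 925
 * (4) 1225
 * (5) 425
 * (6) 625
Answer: 3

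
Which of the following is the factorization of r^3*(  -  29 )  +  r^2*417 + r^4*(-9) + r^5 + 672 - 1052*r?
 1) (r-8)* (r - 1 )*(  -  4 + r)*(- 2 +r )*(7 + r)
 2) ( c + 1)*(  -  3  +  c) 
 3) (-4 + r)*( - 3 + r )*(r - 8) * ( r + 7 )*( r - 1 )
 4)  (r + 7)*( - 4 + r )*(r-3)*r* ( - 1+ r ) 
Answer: 3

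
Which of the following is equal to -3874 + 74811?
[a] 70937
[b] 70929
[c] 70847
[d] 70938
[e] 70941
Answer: a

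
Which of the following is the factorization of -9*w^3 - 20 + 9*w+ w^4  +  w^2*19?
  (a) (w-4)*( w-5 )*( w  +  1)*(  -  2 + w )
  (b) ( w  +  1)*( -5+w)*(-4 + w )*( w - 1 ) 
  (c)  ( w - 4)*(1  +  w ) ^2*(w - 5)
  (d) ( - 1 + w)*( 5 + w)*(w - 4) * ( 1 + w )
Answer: b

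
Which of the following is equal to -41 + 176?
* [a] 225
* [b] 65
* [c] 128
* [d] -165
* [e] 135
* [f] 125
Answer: e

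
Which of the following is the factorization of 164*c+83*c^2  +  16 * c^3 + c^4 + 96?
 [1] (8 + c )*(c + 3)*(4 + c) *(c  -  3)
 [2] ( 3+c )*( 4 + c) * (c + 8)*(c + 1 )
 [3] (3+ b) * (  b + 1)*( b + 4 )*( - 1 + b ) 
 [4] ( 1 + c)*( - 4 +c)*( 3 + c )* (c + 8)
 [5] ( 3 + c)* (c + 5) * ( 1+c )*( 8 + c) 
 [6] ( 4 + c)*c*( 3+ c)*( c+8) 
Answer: 2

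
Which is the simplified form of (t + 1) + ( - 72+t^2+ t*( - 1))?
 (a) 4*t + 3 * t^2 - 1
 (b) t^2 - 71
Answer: b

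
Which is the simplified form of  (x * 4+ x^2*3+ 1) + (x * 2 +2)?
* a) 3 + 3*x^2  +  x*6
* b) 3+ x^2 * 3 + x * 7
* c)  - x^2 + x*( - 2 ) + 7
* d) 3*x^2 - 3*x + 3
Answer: a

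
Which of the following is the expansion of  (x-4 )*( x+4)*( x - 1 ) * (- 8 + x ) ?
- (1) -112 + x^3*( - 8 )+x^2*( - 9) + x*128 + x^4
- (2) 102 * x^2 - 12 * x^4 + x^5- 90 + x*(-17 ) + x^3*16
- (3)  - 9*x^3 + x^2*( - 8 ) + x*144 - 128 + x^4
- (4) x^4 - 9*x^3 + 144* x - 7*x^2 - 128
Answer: 3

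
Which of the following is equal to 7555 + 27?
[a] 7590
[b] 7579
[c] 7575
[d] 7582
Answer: d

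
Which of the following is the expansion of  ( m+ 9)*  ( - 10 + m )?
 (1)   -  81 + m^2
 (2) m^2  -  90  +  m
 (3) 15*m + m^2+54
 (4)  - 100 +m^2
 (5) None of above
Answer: 5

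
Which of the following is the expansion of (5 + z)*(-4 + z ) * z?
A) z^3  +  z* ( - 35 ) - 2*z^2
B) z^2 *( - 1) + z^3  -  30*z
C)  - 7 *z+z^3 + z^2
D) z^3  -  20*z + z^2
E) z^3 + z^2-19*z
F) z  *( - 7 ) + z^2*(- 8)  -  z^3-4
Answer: D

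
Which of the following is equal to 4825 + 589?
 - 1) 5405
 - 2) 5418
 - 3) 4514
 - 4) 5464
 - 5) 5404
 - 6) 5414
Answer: 6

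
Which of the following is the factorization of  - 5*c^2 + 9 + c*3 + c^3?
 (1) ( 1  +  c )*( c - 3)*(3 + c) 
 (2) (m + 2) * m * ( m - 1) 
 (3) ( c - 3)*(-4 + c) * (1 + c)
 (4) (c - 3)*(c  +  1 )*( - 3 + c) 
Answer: 4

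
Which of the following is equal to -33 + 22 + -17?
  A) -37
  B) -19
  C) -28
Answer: C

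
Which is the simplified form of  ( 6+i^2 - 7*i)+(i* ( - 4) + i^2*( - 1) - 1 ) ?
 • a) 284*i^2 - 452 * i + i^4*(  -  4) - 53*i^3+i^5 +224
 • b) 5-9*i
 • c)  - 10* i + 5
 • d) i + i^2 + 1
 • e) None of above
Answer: e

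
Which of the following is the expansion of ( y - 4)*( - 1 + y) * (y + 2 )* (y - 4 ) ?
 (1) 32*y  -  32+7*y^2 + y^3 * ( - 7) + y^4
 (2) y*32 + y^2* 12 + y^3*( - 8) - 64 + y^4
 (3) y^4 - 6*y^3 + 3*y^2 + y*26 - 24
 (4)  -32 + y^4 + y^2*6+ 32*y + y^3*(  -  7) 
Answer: 4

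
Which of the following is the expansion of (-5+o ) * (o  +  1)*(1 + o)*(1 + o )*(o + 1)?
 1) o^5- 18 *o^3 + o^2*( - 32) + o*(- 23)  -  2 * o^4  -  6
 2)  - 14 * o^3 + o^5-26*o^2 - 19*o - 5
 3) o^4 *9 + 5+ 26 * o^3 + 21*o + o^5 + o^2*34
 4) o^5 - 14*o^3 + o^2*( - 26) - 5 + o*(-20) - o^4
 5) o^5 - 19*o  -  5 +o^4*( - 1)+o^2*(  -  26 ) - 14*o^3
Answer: 5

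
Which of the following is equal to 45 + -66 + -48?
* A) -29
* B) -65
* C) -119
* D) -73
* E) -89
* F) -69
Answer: F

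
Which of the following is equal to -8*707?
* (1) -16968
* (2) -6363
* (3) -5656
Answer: 3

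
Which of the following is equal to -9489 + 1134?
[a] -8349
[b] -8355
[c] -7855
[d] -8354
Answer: b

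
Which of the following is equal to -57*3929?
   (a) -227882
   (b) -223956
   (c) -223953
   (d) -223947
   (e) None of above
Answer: c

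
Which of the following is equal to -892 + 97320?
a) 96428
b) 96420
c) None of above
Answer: a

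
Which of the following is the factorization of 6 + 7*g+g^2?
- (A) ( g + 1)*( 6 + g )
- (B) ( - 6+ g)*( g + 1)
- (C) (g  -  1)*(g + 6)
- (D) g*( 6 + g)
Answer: A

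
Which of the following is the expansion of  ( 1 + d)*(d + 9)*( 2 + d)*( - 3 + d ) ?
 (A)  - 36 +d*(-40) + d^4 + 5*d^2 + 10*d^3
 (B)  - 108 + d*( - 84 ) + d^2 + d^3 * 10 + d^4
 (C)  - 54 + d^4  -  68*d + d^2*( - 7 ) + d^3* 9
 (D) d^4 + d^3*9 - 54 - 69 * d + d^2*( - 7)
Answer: D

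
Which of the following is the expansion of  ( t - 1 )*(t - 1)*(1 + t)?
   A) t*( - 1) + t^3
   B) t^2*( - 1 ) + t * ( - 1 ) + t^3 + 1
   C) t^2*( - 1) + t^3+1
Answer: B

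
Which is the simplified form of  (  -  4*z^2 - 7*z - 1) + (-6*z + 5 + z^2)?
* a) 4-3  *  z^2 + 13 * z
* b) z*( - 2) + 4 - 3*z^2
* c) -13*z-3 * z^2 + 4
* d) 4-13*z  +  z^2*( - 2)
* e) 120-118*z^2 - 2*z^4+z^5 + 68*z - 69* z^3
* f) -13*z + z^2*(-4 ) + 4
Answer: c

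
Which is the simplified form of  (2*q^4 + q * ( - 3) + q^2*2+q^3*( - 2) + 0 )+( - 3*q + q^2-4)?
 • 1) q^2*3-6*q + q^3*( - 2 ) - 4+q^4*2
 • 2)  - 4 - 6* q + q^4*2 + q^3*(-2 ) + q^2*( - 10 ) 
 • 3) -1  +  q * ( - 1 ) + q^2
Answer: 1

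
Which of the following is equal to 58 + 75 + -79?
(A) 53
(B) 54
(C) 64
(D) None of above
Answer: B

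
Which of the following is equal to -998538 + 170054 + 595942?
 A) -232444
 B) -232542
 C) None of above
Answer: B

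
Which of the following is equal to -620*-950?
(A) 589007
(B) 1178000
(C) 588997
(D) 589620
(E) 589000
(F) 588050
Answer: E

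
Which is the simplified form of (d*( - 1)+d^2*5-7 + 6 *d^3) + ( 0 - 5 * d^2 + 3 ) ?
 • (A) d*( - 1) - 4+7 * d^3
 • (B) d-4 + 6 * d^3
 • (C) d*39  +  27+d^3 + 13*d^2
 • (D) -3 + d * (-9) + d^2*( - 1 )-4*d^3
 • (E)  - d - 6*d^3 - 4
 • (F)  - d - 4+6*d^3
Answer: F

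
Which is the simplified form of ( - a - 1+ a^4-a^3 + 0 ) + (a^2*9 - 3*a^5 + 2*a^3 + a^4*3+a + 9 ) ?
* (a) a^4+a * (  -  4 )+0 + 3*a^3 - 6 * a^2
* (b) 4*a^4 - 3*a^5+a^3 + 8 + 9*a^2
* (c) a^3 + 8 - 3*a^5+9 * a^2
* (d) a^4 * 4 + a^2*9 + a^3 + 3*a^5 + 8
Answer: b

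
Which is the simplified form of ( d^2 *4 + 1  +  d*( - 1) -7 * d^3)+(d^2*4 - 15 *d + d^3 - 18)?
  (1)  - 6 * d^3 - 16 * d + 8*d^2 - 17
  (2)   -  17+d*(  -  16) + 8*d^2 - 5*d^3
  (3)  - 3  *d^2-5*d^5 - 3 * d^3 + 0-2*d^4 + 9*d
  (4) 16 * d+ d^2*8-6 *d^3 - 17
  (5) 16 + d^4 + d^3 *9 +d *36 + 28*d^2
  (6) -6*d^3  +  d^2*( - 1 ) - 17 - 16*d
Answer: 1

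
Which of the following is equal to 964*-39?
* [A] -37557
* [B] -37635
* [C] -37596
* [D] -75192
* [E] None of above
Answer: C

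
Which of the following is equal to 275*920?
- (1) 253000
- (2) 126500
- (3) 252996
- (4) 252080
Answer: 1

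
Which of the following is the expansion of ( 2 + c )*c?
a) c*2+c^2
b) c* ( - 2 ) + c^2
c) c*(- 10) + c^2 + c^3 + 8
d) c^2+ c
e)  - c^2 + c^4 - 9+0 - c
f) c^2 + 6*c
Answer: a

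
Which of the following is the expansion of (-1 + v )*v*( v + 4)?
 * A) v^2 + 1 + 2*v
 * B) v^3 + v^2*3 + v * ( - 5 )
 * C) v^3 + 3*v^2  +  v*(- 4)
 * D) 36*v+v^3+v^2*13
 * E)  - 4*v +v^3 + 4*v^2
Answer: C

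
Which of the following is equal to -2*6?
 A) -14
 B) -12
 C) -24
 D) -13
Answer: B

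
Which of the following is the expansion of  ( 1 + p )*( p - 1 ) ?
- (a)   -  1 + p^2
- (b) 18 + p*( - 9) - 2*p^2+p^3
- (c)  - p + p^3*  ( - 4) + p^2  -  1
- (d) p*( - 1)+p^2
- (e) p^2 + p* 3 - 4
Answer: a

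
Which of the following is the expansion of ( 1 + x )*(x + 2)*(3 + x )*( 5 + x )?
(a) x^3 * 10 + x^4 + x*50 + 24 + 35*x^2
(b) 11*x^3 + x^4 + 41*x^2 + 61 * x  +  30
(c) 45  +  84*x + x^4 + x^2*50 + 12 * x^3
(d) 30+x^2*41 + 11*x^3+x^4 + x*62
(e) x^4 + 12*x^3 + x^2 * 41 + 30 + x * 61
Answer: b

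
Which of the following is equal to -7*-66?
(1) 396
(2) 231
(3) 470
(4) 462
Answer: 4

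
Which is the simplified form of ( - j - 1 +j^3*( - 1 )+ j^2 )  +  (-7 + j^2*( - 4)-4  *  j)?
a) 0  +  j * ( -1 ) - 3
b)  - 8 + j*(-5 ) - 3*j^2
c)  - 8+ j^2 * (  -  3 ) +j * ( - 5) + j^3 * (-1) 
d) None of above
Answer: c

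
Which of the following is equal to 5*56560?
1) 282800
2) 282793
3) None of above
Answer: 1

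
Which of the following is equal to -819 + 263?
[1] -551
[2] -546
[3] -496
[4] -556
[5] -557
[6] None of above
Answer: 4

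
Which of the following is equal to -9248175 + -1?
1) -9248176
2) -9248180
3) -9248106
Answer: 1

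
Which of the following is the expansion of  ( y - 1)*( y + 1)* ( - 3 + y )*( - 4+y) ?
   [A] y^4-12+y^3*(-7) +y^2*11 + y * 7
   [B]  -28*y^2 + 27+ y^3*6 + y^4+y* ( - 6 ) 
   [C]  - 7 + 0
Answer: A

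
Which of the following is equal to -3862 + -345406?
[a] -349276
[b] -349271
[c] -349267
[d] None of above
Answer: d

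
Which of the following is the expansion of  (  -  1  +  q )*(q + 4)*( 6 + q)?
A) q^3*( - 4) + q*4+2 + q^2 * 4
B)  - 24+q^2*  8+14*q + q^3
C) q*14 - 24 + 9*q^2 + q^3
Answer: C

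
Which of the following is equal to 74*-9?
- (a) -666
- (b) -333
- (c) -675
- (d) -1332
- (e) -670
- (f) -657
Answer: a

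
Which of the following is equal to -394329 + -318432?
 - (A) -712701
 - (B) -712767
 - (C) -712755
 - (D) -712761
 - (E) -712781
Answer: D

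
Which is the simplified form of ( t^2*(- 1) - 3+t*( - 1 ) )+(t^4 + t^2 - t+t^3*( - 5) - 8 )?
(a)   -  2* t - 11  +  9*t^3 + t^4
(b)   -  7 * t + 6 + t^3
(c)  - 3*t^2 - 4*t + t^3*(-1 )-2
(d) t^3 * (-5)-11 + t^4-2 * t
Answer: d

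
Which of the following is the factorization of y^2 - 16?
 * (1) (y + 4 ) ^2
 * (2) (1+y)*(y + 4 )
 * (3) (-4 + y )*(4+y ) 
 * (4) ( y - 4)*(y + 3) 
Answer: 3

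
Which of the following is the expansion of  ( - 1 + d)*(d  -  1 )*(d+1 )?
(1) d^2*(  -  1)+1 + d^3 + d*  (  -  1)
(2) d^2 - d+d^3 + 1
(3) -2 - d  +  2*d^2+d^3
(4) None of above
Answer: 1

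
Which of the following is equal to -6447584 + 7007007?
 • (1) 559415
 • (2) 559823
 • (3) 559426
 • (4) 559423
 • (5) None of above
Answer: 4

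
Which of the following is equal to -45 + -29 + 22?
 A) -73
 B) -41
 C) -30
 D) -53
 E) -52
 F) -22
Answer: E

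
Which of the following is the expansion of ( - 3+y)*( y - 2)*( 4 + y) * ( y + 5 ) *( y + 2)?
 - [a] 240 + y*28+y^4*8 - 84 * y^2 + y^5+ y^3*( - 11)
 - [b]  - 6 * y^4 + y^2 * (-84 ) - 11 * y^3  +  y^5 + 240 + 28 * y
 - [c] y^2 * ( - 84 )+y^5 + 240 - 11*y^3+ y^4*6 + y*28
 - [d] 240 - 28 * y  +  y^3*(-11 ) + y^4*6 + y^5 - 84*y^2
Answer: c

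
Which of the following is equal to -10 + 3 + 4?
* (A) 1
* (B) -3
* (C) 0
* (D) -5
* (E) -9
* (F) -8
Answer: B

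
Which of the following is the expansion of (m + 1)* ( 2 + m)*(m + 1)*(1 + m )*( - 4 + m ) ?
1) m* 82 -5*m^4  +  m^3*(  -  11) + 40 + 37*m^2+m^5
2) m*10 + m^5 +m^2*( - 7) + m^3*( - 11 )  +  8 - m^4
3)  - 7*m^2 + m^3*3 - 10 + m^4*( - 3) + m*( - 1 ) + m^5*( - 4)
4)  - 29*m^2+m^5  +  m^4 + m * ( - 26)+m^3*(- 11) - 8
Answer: 4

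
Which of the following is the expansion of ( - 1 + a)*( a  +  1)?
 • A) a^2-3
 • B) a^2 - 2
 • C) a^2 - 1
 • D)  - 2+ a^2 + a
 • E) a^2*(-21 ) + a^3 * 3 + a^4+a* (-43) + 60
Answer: C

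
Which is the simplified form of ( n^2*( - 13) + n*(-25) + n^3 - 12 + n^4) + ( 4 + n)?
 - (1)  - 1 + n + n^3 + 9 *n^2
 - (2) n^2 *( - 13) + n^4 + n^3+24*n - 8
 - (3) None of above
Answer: 3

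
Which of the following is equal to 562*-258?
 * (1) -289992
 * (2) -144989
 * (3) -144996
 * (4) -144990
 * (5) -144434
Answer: 3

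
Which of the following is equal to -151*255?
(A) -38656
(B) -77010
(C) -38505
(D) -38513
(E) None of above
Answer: C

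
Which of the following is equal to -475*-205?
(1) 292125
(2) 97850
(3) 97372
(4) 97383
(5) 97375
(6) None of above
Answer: 5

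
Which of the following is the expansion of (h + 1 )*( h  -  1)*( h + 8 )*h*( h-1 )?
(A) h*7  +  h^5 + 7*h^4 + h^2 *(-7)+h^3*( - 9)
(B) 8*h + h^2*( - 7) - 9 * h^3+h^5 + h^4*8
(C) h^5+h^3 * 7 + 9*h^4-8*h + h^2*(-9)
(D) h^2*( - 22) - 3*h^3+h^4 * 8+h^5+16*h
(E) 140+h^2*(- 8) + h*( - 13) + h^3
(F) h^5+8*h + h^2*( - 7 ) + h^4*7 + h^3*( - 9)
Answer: F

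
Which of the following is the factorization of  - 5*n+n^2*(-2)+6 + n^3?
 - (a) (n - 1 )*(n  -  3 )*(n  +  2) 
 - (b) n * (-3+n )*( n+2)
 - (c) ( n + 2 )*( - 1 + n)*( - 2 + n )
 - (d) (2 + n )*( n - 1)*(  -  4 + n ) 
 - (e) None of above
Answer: a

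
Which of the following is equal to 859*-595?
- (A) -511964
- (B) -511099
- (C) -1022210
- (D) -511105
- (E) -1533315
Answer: D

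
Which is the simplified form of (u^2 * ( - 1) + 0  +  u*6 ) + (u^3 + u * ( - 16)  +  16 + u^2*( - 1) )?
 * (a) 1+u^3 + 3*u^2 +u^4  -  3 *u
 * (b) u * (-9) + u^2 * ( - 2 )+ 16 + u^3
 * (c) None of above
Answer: c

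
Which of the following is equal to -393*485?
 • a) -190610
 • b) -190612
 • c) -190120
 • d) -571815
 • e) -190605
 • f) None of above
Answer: e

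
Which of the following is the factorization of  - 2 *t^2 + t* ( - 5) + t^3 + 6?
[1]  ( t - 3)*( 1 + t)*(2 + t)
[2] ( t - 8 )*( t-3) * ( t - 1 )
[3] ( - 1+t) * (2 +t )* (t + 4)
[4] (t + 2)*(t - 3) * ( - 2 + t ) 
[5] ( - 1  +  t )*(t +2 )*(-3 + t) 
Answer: 5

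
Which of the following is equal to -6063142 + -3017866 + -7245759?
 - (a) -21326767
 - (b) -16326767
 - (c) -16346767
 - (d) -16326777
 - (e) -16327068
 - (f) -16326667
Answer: b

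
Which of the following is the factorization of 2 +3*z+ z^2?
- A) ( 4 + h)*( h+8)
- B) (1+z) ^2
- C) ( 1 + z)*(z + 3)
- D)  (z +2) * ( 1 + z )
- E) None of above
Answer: D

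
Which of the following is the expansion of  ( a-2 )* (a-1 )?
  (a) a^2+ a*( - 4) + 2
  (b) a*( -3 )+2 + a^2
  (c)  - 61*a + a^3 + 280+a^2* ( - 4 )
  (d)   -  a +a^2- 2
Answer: b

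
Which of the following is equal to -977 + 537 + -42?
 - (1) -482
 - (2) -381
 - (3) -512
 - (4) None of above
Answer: 1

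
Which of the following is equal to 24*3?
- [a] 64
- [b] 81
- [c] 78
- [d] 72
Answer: d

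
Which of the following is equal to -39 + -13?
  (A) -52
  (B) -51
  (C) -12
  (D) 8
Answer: A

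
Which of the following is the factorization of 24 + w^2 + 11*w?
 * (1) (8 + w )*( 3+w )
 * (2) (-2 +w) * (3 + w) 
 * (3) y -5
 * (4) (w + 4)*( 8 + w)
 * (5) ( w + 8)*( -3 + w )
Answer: 1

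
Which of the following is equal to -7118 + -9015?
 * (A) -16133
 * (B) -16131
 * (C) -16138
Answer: A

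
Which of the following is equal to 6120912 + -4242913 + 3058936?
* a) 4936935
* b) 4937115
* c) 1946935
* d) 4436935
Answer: a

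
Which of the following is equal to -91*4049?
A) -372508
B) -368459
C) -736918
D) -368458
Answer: B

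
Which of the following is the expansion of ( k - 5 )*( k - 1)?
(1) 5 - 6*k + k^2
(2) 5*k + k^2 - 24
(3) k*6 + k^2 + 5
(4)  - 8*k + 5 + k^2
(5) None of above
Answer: 1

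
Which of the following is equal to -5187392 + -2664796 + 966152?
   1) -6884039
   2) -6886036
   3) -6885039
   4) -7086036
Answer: 2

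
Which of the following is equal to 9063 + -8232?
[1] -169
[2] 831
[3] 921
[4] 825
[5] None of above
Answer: 2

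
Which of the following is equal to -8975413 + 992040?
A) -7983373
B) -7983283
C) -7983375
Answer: A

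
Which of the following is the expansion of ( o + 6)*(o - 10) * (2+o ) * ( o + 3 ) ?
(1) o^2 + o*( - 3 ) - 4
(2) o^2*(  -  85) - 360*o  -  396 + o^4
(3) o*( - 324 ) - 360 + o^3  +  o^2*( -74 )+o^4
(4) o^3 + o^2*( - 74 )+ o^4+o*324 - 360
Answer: 3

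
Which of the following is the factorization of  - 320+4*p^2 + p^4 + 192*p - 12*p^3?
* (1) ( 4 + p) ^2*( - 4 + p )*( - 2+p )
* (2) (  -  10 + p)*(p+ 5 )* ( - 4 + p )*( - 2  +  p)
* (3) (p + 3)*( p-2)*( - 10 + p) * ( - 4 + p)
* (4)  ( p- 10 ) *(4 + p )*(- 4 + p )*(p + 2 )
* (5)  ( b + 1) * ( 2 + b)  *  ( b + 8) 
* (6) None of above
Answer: 6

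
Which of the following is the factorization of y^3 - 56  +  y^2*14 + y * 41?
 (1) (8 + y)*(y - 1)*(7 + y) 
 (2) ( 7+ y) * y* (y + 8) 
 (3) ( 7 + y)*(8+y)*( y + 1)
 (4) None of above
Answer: 1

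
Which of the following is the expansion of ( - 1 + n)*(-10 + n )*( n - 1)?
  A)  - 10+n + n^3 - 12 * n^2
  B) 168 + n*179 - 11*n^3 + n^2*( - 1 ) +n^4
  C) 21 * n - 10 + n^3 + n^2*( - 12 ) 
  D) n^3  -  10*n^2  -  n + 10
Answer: C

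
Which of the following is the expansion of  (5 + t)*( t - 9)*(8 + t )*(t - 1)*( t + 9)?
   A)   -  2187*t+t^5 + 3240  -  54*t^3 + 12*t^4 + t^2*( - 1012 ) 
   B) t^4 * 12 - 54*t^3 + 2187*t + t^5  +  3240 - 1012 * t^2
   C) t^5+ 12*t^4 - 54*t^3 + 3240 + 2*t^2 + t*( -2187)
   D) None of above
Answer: A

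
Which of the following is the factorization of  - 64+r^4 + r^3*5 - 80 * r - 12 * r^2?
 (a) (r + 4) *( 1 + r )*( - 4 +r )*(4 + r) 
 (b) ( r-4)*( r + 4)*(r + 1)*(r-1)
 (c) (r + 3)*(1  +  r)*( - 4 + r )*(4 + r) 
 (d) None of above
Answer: a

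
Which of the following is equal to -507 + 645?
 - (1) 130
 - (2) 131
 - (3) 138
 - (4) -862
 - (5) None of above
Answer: 3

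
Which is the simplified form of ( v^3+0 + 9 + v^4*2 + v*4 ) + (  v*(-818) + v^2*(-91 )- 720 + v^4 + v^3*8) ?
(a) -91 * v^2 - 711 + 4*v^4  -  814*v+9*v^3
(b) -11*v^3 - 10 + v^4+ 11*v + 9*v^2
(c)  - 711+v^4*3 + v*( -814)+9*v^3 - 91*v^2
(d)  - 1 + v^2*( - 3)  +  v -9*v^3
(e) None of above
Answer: c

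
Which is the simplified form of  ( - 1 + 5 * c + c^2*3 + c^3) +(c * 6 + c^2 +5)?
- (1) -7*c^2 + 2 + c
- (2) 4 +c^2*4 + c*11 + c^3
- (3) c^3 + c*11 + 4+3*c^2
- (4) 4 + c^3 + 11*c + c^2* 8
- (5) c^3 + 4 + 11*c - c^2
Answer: 2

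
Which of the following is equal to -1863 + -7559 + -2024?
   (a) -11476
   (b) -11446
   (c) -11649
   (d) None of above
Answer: b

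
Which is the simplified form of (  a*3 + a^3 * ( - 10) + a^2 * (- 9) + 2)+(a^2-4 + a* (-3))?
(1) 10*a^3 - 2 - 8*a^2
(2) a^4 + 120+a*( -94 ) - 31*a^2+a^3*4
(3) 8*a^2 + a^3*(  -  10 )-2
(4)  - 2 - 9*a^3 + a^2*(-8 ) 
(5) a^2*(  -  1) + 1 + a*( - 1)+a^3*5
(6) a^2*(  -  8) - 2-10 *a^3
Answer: 6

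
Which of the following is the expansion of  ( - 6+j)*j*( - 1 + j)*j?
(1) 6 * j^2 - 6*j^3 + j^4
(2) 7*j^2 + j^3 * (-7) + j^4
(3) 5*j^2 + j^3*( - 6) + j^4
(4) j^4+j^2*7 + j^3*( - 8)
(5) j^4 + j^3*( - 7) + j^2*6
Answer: 5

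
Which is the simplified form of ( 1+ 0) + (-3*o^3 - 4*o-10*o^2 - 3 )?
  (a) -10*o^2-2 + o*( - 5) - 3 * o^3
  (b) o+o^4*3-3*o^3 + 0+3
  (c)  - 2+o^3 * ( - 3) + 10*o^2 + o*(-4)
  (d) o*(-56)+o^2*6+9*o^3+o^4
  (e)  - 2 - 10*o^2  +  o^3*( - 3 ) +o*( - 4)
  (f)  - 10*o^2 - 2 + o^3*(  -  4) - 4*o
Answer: e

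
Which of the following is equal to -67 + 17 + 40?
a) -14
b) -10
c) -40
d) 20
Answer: b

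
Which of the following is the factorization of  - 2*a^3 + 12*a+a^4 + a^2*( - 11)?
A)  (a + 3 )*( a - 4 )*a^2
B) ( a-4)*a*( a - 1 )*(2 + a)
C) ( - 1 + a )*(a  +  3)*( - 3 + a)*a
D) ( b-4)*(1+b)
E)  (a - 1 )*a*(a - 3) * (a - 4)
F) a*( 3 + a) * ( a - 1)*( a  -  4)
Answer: F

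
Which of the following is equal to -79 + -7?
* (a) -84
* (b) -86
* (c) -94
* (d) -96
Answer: b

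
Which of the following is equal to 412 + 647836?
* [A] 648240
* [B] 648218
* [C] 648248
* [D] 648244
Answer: C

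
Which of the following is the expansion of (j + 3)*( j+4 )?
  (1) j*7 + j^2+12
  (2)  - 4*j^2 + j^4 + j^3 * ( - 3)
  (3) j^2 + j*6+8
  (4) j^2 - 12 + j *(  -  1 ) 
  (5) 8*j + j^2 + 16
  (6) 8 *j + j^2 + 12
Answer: 1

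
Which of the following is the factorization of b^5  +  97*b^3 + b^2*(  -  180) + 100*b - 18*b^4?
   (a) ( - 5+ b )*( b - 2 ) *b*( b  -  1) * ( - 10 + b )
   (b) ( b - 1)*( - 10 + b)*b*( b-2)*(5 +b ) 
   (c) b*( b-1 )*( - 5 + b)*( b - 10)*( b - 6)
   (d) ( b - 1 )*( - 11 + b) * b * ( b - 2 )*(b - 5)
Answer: a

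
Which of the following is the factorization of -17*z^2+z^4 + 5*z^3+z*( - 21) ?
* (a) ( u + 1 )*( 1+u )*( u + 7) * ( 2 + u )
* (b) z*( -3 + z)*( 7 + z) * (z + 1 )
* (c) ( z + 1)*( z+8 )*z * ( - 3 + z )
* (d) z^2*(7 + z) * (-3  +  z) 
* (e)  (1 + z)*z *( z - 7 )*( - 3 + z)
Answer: b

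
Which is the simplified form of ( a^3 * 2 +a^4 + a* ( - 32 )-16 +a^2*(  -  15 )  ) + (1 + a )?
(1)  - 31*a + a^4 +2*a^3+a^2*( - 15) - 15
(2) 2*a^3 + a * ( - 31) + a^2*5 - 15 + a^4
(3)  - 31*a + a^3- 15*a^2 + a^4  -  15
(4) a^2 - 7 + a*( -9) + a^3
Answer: 1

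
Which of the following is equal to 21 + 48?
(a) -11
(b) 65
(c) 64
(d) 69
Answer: d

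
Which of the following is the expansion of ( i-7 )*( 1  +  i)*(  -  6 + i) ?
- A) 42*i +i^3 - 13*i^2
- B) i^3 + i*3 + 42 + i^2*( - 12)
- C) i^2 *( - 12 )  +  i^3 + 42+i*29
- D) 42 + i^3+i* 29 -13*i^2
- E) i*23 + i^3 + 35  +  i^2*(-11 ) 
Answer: C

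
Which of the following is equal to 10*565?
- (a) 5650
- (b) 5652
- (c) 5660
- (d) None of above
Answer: a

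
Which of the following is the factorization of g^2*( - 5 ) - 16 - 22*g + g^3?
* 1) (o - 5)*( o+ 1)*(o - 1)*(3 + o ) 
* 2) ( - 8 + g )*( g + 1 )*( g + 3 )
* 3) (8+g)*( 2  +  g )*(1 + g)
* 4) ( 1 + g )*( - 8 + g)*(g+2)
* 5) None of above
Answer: 4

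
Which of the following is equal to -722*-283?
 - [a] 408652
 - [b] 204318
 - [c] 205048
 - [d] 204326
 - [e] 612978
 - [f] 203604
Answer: d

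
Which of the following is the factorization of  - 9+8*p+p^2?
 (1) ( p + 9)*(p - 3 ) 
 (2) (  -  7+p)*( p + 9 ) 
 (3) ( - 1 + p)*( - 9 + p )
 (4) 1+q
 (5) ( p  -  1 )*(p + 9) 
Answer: 5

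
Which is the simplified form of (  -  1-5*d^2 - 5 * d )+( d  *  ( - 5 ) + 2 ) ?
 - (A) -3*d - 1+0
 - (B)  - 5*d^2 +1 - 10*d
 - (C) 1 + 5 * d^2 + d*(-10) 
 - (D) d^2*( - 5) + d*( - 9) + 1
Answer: B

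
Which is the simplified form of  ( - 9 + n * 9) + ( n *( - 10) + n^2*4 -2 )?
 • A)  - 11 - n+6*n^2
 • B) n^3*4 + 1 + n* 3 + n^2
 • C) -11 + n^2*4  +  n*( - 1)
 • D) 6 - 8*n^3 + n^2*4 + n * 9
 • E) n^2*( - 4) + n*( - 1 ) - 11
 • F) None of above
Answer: C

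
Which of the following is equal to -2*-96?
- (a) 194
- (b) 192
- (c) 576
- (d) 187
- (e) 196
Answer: b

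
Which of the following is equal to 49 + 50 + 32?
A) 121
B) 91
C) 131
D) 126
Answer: C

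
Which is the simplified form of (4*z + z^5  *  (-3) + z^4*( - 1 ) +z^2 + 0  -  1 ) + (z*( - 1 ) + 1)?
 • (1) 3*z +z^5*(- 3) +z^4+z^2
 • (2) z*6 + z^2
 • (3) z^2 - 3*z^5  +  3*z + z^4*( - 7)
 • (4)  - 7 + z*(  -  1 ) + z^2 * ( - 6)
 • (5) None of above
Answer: 5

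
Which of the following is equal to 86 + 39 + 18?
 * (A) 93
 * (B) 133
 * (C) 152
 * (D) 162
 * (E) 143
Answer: E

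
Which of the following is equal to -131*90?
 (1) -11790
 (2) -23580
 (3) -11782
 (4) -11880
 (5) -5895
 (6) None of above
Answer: 1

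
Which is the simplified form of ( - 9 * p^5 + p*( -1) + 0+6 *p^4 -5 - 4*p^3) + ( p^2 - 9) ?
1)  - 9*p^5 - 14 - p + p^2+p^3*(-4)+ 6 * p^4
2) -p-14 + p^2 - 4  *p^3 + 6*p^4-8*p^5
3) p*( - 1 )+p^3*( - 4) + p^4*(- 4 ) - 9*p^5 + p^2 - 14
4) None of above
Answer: 1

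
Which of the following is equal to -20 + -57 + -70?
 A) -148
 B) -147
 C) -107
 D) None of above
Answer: B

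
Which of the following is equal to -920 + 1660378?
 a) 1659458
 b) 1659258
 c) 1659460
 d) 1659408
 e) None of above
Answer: a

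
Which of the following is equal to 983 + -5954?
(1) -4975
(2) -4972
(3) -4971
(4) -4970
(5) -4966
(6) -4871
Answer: 3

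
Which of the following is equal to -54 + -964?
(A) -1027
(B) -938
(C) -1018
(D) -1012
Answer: C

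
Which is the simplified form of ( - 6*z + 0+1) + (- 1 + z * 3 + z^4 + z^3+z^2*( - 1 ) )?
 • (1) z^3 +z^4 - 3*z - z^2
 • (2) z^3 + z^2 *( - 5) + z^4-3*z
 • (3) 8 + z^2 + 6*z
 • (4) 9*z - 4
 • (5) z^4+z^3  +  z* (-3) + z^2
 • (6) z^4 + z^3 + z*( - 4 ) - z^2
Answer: 1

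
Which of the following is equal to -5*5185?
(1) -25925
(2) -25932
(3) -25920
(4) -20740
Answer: 1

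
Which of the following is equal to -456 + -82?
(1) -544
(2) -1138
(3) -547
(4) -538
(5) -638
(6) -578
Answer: 4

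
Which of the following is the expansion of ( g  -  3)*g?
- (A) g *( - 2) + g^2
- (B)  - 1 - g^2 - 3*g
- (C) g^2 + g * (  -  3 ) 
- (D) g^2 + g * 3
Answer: C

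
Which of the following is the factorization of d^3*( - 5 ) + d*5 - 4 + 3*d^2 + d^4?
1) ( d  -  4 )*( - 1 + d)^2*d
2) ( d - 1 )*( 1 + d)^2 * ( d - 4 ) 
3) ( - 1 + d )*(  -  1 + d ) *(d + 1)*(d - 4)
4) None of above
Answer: 3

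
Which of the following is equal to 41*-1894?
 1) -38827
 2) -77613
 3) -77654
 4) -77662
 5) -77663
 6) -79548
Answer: 3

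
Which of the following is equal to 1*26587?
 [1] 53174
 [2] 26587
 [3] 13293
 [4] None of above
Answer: 2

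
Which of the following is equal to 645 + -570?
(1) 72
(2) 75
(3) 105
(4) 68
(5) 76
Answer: 2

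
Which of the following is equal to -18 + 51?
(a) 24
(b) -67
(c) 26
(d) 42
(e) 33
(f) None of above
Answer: e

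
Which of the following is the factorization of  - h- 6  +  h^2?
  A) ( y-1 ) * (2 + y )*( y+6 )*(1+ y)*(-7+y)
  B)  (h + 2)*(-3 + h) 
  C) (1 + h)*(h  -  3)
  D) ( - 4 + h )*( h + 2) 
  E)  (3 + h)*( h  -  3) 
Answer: B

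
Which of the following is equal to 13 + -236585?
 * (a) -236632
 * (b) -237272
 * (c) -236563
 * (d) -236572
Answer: d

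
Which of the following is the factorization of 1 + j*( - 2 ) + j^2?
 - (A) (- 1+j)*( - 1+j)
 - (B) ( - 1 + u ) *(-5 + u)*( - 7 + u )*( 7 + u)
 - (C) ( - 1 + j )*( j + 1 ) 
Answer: A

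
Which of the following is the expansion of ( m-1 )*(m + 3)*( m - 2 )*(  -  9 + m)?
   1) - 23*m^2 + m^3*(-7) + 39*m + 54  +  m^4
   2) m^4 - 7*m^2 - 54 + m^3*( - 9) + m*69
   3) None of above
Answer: 2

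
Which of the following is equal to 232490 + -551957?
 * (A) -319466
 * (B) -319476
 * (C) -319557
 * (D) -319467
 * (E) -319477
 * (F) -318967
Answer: D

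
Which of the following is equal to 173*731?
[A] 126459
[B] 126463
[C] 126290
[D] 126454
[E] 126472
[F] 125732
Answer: B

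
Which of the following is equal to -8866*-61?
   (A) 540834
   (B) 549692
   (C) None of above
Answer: C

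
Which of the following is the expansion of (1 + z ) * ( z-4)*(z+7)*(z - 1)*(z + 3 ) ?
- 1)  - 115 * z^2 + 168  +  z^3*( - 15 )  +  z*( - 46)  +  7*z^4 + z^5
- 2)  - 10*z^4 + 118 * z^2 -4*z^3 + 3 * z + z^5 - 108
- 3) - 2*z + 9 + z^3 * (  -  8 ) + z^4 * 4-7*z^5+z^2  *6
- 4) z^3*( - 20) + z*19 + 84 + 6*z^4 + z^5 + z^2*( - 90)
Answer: 4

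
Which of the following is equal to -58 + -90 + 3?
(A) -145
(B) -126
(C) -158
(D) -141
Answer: A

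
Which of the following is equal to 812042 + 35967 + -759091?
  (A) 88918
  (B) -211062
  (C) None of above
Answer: A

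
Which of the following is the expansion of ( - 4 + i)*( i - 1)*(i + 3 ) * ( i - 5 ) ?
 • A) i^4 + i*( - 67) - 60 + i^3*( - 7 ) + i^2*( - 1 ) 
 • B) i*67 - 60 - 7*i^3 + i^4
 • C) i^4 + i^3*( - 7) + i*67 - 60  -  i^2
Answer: C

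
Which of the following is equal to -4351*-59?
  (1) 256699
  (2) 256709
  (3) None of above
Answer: 2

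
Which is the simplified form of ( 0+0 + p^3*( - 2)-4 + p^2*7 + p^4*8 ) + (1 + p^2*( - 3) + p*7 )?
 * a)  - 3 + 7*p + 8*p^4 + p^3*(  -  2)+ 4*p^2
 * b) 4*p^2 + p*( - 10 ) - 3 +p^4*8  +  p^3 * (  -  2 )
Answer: a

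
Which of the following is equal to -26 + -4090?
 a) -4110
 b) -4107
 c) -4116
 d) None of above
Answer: c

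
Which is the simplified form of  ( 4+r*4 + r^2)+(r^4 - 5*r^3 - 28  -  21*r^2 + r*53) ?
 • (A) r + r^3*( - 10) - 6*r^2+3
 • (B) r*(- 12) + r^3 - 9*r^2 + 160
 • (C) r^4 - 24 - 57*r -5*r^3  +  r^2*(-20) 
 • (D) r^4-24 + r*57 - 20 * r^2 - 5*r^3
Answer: D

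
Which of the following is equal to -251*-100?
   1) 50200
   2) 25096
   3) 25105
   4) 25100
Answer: 4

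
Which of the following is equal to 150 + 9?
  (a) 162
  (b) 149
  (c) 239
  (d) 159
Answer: d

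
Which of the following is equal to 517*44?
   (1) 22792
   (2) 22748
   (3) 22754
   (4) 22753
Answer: 2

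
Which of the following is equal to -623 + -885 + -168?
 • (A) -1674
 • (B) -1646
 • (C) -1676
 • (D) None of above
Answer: C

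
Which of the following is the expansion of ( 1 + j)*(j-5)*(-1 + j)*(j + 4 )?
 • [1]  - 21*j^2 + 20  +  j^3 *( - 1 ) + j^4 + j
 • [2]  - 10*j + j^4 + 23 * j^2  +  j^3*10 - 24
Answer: 1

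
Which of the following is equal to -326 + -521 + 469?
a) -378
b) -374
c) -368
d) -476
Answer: a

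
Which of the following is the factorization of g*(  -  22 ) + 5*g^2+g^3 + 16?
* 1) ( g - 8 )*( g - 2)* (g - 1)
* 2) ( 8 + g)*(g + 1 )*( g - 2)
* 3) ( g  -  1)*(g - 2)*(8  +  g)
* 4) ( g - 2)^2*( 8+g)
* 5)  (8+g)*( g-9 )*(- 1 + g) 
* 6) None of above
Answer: 3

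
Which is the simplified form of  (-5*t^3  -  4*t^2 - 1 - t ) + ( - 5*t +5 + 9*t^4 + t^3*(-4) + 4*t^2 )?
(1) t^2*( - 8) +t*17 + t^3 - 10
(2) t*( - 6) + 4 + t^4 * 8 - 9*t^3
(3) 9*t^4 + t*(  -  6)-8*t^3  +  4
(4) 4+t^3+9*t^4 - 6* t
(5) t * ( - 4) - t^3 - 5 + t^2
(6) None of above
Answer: 6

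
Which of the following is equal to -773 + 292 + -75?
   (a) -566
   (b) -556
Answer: b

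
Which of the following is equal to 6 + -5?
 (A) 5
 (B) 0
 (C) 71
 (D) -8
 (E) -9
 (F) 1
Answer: F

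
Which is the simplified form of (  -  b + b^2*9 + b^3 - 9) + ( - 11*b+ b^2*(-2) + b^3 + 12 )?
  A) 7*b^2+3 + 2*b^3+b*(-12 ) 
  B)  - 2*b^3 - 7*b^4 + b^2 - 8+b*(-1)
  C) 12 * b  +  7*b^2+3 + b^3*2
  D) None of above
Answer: A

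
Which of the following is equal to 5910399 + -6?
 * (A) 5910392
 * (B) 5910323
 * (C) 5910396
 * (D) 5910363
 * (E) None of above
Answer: E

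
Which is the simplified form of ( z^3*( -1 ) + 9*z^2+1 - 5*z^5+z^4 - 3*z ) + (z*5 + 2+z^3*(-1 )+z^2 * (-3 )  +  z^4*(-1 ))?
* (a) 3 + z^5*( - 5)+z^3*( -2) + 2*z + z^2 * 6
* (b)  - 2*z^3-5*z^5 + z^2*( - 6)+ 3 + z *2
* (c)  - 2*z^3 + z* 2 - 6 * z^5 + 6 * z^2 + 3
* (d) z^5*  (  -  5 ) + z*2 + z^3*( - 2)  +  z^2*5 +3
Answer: a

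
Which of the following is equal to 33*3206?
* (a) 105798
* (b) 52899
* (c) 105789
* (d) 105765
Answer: a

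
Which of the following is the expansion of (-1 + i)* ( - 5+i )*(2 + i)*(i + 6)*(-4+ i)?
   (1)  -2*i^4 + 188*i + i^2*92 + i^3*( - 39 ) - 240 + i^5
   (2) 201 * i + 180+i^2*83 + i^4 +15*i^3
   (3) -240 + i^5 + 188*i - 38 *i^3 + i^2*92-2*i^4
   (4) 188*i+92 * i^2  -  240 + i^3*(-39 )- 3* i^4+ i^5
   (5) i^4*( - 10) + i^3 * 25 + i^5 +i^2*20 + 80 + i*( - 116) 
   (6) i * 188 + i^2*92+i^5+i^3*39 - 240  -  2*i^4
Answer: 1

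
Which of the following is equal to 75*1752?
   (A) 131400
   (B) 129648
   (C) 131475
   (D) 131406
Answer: A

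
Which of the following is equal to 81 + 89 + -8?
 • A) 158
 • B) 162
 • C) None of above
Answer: B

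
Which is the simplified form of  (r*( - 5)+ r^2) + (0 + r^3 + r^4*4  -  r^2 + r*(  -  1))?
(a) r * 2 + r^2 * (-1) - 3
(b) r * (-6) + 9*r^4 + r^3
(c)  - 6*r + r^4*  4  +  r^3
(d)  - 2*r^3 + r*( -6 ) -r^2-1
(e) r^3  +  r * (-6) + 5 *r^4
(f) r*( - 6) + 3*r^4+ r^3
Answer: c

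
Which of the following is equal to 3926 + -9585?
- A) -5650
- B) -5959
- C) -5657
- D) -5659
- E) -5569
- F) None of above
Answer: D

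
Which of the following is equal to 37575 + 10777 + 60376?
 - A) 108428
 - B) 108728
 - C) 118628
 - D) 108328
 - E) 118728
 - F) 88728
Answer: B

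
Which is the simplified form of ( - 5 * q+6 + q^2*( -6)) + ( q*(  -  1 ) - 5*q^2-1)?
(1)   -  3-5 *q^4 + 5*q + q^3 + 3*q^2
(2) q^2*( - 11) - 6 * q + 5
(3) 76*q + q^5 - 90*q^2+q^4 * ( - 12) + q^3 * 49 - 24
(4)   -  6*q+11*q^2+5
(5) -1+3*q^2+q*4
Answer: 2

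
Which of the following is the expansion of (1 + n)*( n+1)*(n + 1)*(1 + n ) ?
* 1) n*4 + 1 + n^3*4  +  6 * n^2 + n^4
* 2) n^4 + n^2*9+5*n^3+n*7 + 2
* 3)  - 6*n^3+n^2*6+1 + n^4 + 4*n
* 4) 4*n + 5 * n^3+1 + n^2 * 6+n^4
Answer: 1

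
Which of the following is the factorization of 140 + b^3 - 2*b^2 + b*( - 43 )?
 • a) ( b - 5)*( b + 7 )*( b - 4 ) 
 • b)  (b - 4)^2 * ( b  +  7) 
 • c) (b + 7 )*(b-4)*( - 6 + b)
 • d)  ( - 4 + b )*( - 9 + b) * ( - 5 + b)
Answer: a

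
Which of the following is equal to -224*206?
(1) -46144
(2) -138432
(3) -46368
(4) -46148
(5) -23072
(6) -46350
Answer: 1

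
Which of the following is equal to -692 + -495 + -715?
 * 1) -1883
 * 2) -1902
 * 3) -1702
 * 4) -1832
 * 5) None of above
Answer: 2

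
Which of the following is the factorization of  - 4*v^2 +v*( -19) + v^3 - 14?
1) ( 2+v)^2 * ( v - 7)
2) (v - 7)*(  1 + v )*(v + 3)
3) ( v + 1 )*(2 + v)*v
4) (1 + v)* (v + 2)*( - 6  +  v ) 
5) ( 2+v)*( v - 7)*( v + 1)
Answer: 5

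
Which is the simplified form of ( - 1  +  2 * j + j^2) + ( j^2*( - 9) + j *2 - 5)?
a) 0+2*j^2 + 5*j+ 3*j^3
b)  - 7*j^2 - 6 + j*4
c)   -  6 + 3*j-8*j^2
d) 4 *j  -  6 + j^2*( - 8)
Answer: d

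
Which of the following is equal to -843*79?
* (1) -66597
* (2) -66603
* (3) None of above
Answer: 1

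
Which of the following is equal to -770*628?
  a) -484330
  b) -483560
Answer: b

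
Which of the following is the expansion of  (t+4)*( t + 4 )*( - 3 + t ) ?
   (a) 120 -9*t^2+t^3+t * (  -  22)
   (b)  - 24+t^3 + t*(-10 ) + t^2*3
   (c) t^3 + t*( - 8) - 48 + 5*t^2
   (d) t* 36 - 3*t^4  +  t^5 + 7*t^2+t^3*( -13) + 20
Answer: c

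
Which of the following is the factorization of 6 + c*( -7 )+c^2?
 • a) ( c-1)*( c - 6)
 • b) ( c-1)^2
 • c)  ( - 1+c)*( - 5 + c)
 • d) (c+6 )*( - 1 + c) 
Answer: a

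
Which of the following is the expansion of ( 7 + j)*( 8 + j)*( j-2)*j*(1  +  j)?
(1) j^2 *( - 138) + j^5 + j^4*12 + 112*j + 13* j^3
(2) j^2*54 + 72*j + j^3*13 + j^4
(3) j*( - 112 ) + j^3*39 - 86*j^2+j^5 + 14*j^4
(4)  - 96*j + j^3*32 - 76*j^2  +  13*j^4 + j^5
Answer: 3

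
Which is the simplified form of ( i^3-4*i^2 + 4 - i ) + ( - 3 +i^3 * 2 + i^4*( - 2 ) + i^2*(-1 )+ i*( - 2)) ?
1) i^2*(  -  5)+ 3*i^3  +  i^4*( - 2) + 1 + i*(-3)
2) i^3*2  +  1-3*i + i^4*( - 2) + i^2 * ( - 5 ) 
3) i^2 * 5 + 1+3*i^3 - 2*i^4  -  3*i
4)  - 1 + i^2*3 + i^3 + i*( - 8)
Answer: 1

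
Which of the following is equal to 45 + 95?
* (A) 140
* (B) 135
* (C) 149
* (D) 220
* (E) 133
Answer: A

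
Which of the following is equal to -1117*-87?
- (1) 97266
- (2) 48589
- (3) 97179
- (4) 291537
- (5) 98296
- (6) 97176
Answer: 3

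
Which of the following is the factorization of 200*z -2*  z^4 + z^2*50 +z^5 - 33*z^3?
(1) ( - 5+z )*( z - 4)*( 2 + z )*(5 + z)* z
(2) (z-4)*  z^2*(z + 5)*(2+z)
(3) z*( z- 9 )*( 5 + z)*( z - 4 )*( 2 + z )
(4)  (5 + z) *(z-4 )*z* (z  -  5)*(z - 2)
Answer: 1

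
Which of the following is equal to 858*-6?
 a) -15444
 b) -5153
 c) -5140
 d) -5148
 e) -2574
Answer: d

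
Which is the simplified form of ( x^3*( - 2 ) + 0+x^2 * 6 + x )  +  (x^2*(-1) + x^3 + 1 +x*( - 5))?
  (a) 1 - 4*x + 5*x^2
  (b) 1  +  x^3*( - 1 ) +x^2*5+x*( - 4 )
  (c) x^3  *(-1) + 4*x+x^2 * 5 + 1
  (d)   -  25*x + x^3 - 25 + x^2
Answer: b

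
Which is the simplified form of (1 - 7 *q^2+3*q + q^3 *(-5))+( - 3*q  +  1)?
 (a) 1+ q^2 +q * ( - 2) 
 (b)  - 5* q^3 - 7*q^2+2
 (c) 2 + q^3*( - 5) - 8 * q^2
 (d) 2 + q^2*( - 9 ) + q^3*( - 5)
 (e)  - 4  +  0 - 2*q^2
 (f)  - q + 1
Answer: b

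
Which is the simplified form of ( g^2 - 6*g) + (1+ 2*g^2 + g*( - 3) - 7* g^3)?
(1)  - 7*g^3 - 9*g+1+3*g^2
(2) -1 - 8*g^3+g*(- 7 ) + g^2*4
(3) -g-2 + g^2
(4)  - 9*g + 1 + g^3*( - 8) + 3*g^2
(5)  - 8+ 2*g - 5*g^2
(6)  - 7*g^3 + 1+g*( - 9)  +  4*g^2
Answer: 1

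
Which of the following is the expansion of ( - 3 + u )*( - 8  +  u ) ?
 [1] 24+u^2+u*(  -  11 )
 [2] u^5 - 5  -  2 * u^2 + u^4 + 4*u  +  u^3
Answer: 1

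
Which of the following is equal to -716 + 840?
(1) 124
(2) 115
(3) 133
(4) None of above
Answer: 1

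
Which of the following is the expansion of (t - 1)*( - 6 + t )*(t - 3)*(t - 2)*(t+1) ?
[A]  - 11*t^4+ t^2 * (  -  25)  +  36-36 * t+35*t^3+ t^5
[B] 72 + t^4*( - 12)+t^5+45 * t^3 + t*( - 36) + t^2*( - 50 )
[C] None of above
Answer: A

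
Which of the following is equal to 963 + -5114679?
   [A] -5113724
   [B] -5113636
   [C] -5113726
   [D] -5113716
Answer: D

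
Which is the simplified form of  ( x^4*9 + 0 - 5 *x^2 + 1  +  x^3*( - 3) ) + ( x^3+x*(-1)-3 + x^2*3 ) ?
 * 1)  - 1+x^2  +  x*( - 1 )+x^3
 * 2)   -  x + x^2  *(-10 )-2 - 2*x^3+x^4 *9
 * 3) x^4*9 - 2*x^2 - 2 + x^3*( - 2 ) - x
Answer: 3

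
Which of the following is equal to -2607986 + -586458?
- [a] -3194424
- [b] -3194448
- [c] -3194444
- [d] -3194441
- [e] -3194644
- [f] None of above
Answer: c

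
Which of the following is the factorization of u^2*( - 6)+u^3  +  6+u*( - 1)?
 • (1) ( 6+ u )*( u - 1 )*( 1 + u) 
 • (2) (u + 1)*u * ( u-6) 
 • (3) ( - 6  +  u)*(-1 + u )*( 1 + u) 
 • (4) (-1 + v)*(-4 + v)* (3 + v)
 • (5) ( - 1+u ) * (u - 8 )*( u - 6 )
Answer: 3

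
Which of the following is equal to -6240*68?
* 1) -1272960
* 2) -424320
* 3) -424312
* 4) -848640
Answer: 2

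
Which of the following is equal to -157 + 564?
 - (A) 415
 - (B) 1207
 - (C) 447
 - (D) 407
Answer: D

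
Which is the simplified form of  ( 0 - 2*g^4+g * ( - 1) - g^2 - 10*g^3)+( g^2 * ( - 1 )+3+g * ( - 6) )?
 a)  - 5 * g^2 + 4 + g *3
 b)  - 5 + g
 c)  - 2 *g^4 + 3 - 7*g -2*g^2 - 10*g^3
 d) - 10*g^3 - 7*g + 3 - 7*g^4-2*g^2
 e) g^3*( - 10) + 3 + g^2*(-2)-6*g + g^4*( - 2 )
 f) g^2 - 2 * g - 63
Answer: c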